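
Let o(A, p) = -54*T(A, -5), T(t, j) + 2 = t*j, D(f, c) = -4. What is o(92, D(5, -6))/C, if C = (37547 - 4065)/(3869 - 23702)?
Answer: -247396842/16741 ≈ -14778.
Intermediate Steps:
T(t, j) = -2 + j*t (T(t, j) = -2 + t*j = -2 + j*t)
C = -33482/19833 (C = 33482/(-19833) = 33482*(-1/19833) = -33482/19833 ≈ -1.6882)
o(A, p) = 108 + 270*A (o(A, p) = -54*(-2 - 5*A) = 108 + 270*A)
o(92, D(5, -6))/C = (108 + 270*92)/(-33482/19833) = (108 + 24840)*(-19833/33482) = 24948*(-19833/33482) = -247396842/16741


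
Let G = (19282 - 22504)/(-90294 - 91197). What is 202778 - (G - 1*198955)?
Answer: 24303640227/60497 ≈ 4.0173e+5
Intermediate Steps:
G = 1074/60497 (G = -3222/(-181491) = -3222*(-1/181491) = 1074/60497 ≈ 0.017753)
202778 - (G - 1*198955) = 202778 - (1074/60497 - 1*198955) = 202778 - (1074/60497 - 198955) = 202778 - 1*(-12036179561/60497) = 202778 + 12036179561/60497 = 24303640227/60497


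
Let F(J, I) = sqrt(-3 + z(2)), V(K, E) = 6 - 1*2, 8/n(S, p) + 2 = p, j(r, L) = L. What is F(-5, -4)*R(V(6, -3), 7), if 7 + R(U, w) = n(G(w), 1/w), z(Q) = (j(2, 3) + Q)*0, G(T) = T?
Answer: -147*I*sqrt(3)/13 ≈ -19.586*I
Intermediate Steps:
n(S, p) = 8/(-2 + p)
z(Q) = 0 (z(Q) = (3 + Q)*0 = 0)
V(K, E) = 4 (V(K, E) = 6 - 2 = 4)
R(U, w) = -7 + 8/(-2 + 1/w)
F(J, I) = I*sqrt(3) (F(J, I) = sqrt(-3 + 0) = sqrt(-3) = I*sqrt(3))
F(-5, -4)*R(V(6, -3), 7) = (I*sqrt(3))*((7 - 22*7)/(-1 + 2*7)) = (I*sqrt(3))*((7 - 154)/(-1 + 14)) = (I*sqrt(3))*(-147/13) = -147*I*sqrt(3)/13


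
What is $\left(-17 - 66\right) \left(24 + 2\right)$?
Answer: $-2158$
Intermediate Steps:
$\left(-17 - 66\right) \left(24 + 2\right) = \left(-83\right) 26 = -2158$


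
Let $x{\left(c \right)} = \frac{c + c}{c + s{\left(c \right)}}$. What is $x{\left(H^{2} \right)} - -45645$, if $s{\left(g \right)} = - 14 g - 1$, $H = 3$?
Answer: $\frac{2693046}{59} \approx 45645.0$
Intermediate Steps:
$s{\left(g \right)} = -1 - 14 g$
$x{\left(c \right)} = \frac{2 c}{-1 - 13 c}$ ($x{\left(c \right)} = \frac{c + c}{c - \left(1 + 14 c\right)} = \frac{2 c}{-1 - 13 c}$)
$x{\left(H^{2} \right)} - -45645 = - \frac{2 \cdot 3^{2}}{1 + 13 \cdot 3^{2}} - -45645 = \left(-2\right) 9 \frac{1}{1 + 13 \cdot 9} + 45645 = \left(-2\right) 9 \frac{1}{1 + 117} + 45645 = \left(-2\right) 9 \cdot \frac{1}{118} + 45645 = - \frac{9}{59} + 45645 = \frac{2693046}{59}$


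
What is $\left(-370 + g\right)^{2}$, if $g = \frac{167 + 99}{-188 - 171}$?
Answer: $\frac{17714545216}{128881} \approx 1.3745 \cdot 10^{5}$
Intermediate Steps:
$g = - \frac{266}{359}$ ($g = \frac{266}{-359} = 266 \left(- \frac{1}{359}\right) = - \frac{266}{359} \approx -0.74095$)
$\left(-370 + g\right)^{2} = \left(-370 - \frac{266}{359}\right)^{2} = \left(- \frac{133096}{359}\right)^{2} = \frac{17714545216}{128881}$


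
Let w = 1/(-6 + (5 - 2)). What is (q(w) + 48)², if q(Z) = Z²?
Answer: 187489/81 ≈ 2314.7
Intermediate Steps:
w = -⅓ (w = 1/(-6 + 3) = 1/(-3) = -⅓ ≈ -0.33333)
(q(w) + 48)² = ((-⅓)² + 48)² = (⅑ + 48)² = (433/9)² = 187489/81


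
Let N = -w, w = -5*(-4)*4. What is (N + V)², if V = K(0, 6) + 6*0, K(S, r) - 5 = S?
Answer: 5625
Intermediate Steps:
w = 80 (w = 20*4 = 80)
K(S, r) = 5 + S
V = 5 (V = (5 + 0) + 6*0 = 5 + 0 = 5)
N = -80 (N = -1*80 = -80)
(N + V)² = (-80 + 5)² = (-75)² = 5625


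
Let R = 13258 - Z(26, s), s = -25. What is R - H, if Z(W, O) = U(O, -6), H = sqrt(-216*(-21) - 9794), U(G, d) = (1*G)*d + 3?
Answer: 13105 - I*sqrt(5258) ≈ 13105.0 - 72.512*I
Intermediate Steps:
U(G, d) = 3 + G*d (U(G, d) = G*d + 3 = 3 + G*d)
H = I*sqrt(5258) (H = sqrt(4536 - 9794) = sqrt(-5258) = I*sqrt(5258) ≈ 72.512*I)
Z(W, O) = 3 - 6*O (Z(W, O) = 3 + O*(-6) = 3 - 6*O)
R = 13105 (R = 13258 - (3 - 6*(-25)) = 13258 - (3 + 150) = 13258 - 1*153 = 13258 - 153 = 13105)
R - H = 13105 - I*sqrt(5258)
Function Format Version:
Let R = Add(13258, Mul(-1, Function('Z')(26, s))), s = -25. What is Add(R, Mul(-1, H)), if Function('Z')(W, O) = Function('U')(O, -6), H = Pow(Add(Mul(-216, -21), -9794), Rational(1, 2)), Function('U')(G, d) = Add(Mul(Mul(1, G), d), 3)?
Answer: Add(13105, Mul(-1, I, Pow(5258, Rational(1, 2)))) ≈ Add(13105., Mul(-72.512, I))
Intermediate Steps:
Function('U')(G, d) = Add(3, Mul(G, d)) (Function('U')(G, d) = Add(Mul(G, d), 3) = Add(3, Mul(G, d)))
H = Mul(I, Pow(5258, Rational(1, 2))) (H = Pow(Add(4536, -9794), Rational(1, 2)) = Pow(-5258, Rational(1, 2)) = Mul(I, Pow(5258, Rational(1, 2))) ≈ Mul(72.512, I))
Function('Z')(W, O) = Add(3, Mul(-6, O)) (Function('Z')(W, O) = Add(3, Mul(O, -6)) = Add(3, Mul(-6, O)))
R = 13105 (R = Add(13258, Mul(-1, Add(3, Mul(-6, -25)))) = Add(13258, Mul(-1, Add(3, 150))) = Add(13258, Mul(-1, 153)) = Add(13258, -153) = 13105)
Add(R, Mul(-1, H)) = Add(13105, Mul(-1, Mul(I, Pow(5258, Rational(1, 2))))) = Add(13105, Mul(-1, I, Pow(5258, Rational(1, 2))))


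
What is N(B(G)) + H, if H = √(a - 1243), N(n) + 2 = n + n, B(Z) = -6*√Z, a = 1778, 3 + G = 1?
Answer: -2 + √535 - 12*I*√2 ≈ 21.13 - 16.971*I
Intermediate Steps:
G = -2 (G = -3 + 1 = -2)
N(n) = -2 + 2*n (N(n) = -2 + (n + n) = -2 + 2*n)
H = √535 (H = √(1778 - 1243) = √535 ≈ 23.130)
N(B(G)) + H = (-2 + 2*(-6*I*√2)) + √535 = (-2 - 12*I*√2) + √535 = -2 + √535 - 12*I*√2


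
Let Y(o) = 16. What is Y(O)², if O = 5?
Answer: 256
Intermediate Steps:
Y(O)² = 16² = 256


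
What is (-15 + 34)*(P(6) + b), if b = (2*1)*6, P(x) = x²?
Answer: 912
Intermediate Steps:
b = 12 (b = 2*6 = 12)
(-15 + 34)*(P(6) + b) = (-15 + 34)*(6² + 12) = 19*(36 + 12) = 19*48 = 912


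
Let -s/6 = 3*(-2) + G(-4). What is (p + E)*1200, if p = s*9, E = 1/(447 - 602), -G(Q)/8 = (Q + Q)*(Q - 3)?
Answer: 911994960/31 ≈ 2.9419e+7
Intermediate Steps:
G(Q) = -16*Q*(-3 + Q) (G(Q) = -8*(Q + Q)*(Q - 3) = -8*2*Q*(-3 + Q) = -16*Q*(-3 + Q))
s = 2724 (s = -6*(3*(-2) + 16*(-4)*(3 - 1*(-4))) = -6*(-6 + 16*(-4)*(3 + 4)) = -6*(-6 + 16*(-4)*7) = -6*(-6 - 448) = -6*(-454) = 2724)
E = -1/155 (E = 1/(-155) = -1/155 ≈ -0.0064516)
p = 24516 (p = 2724*9 = 24516)
(p + E)*1200 = (24516 - 1/155)*1200 = (3799979/155)*1200 = 911994960/31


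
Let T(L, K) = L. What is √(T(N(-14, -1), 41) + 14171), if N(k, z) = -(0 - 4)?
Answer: 45*√7 ≈ 119.06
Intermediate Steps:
N(k, z) = 4 (N(k, z) = -1*(-4) = 4)
√(T(N(-14, -1), 41) + 14171) = √(4 + 14171) = √14175 = 45*√7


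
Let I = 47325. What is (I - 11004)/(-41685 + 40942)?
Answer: -36321/743 ≈ -48.884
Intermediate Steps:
(I - 11004)/(-41685 + 40942) = (47325 - 11004)/(-41685 + 40942) = 36321/(-743) = 36321*(-1/743) = -36321/743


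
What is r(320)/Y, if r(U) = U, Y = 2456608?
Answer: 10/76769 ≈ 0.00013026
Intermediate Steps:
r(320)/Y = 320/2456608 = 320*(1/2456608) = 10/76769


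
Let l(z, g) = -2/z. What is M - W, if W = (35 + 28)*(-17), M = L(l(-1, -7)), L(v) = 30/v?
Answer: 1086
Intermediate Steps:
M = 15 (M = 30/((-2/(-1))) = 30/((-2*(-1))) = 30/2 = 30*(1/2) = 15)
W = -1071 (W = 63*(-17) = -1071)
M - W = 15 - 1*(-1071) = 15 + 1071 = 1086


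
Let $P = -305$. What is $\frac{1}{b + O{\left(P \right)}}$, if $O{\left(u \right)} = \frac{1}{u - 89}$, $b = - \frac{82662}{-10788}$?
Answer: $\frac{177103}{1356585} \approx 0.13055$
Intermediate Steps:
$b = \frac{13777}{1798}$ ($b = \left(-82662\right) \left(- \frac{1}{10788}\right) = \frac{13777}{1798} \approx 7.6624$)
$O{\left(u \right)} = \frac{1}{-89 + u}$
$\frac{1}{b + O{\left(P \right)}} = \frac{1}{\frac{13777}{1798} + \frac{1}{-89 - 305}} = \frac{1}{\frac{13777}{1798} + \frac{1}{-394}} = \frac{1}{\frac{13777}{1798} - \frac{1}{394}} = \frac{1}{\frac{1356585}{177103}} = \frac{177103}{1356585}$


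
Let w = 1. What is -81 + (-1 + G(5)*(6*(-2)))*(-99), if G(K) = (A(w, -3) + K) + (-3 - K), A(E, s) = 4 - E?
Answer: 18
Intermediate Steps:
G(K) = 0 (G(K) = ((4 - 1*1) + K) + (-3 - K) = ((4 - 1) + K) + (-3 - K) = (3 + K) + (-3 - K) = 0)
-81 + (-1 + G(5)*(6*(-2)))*(-99) = -81 + (-1 + 0*(6*(-2)))*(-99) = -81 + (-1 + 0*(-12))*(-99) = -81 + (-1 + 0)*(-99) = -81 - 1*(-99) = -81 + 99 = 18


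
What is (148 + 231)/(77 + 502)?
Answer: 379/579 ≈ 0.65458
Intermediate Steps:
(148 + 231)/(77 + 502) = 379/579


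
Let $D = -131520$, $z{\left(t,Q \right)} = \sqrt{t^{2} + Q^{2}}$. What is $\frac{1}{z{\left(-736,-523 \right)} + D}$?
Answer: $- \frac{26304}{3459339035} - \frac{\sqrt{32609}}{3459339035} \approx -7.656 \cdot 10^{-6}$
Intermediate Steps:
$z{\left(t,Q \right)} = \sqrt{Q^{2} + t^{2}}$
$\frac{1}{z{\left(-736,-523 \right)} + D} = \frac{1}{\sqrt{\left(-523\right)^{2} + \left(-736\right)^{2}} - 131520} = \frac{1}{\sqrt{273529 + 541696} - 131520} = \frac{1}{\sqrt{815225} - 131520} = \frac{1}{5 \sqrt{32609} - 131520} = \frac{1}{-131520 + 5 \sqrt{32609}}$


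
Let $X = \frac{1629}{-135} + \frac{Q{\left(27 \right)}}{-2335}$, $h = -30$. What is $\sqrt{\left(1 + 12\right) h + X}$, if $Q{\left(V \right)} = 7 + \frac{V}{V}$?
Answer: $\frac{i \sqrt{19729589505}}{7005} \approx 20.052 i$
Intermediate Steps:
$Q{\left(V \right)} = 8$ ($Q{\left(V \right)} = 7 + 1 = 8$)
$X = - \frac{84551}{7005}$ ($X = \frac{1629}{-135} + \frac{8}{-2335} = 1629 \left(- \frac{1}{135}\right) + 8 \left(- \frac{1}{2335}\right) = - \frac{181}{15} - \frac{8}{2335} = - \frac{84551}{7005} \approx -12.07$)
$\sqrt{\left(1 + 12\right) h + X} = \sqrt{\left(1 + 12\right) \left(-30\right) - \frac{84551}{7005}} = \sqrt{13 \left(-30\right) - \frac{84551}{7005}} = \sqrt{-390 - \frac{84551}{7005}} = \sqrt{- \frac{2816501}{7005}} = \frac{i \sqrt{19729589505}}{7005}$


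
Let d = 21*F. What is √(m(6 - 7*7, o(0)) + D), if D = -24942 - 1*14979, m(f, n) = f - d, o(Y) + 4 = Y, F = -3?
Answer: I*√39901 ≈ 199.75*I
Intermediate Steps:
o(Y) = -4 + Y
d = -63 (d = 21*(-3) = -63)
m(f, n) = 63 + f (m(f, n) = f - 1*(-63) = f + 63 = 63 + f)
D = -39921 (D = -24942 - 14979 = -39921)
√(m(6 - 7*7, o(0)) + D) = √((63 + (6 - 7*7)) - 39921) = √((63 + (6 - 49)) - 39921) = √((63 - 43) - 39921) = √(20 - 39921) = √(-39901) = I*√39901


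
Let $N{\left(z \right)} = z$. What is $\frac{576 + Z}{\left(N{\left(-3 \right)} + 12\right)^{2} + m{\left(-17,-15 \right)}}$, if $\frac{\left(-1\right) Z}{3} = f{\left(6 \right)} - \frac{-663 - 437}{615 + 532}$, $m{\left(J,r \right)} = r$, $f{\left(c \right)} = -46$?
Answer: $\frac{135943}{12617} \approx 10.775$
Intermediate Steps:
$Z = \frac{154986}{1147}$ ($Z = - 3 \left(-46 - \frac{-663 - 437}{615 + 532}\right) = - 3 \left(-46 - - \frac{1100}{1147}\right) = - 3 \left(-46 + \frac{1100}{1147}\right) = \left(-3\right) \left(- \frac{51662}{1147}\right) = \frac{154986}{1147} \approx 135.12$)
$\frac{576 + Z}{\left(N{\left(-3 \right)} + 12\right)^{2} + m{\left(-17,-15 \right)}} = \frac{576 + \frac{154986}{1147}}{\left(-3 + 12\right)^{2} - 15} = \frac{815658}{1147 \left(9^{2} - 15\right)} = \frac{815658}{1147 \left(81 - 15\right)} = \frac{815658}{1147 \cdot 66} = \frac{815658}{1147} \cdot \frac{1}{66} = \frac{135943}{12617}$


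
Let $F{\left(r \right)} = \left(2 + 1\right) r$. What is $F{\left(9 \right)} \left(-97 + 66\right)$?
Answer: $-837$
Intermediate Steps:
$F{\left(r \right)} = 3 r$
$F{\left(9 \right)} \left(-97 + 66\right) = 3 \cdot 9 \left(-97 + 66\right) = 27 \left(-31\right) = -837$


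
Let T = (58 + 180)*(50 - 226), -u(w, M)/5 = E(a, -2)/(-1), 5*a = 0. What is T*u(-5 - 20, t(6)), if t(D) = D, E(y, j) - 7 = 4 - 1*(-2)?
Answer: -2722720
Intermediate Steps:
a = 0 (a = (⅕)*0 = 0)
E(y, j) = 13 (E(y, j) = 7 + (4 - 1*(-2)) = 7 + (4 + 2) = 7 + 6 = 13)
u(w, M) = 65 (u(w, M) = -5*13/(-1) = -(-5)*13 = -5*(-13) = 65)
T = -41888 (T = 238*(-176) = -41888)
T*u(-5 - 20, t(6)) = -41888*65 = -2722720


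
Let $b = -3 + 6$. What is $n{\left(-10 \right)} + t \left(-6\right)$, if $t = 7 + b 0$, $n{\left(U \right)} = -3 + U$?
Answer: $-55$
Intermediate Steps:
$b = 3$
$t = 7$ ($t = 7 + 3 \cdot 0 = 7 + 0 = 7$)
$n{\left(-10 \right)} + t \left(-6\right) = \left(-3 - 10\right) + 7 \left(-6\right) = -13 - 42 = -55$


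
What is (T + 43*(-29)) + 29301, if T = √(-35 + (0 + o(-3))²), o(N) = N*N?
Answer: 28054 + √46 ≈ 28061.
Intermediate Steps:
o(N) = N²
T = √46 (T = √(-35 + (0 + (-3)²)²) = √(-35 + (0 + 9)²) = √(-35 + 9²) = √(-35 + 81) = √46 ≈ 6.7823)
(T + 43*(-29)) + 29301 = (√46 + 43*(-29)) + 29301 = (√46 - 1247) + 29301 = (-1247 + √46) + 29301 = 28054 + √46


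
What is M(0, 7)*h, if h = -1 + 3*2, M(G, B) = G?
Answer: 0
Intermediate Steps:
h = 5 (h = -1 + 6 = 5)
M(0, 7)*h = 0*5 = 0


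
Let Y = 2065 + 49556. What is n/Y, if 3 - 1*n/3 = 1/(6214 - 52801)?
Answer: 139762/801622509 ≈ 0.00017435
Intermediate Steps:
Y = 51621
n = 139762/15529 (n = 9 - 3/(6214 - 52801) = 9 - 3/(-46587) = 9 - 3*(-1/46587) = 9 + 1/15529 = 139762/15529 ≈ 9.0001)
n/Y = (139762/15529)/51621 = (139762/15529)*(1/51621) = 139762/801622509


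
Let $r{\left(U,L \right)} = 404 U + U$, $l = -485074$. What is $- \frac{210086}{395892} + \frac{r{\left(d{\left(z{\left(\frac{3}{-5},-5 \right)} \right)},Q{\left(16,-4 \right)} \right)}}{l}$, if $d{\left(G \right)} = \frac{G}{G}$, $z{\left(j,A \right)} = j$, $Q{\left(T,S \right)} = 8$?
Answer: $- \frac{12758449078}{24004614501} \approx -0.5315$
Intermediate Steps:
$d{\left(G \right)} = 1$
$r{\left(U,L \right)} = 405 U$
$- \frac{210086}{395892} + \frac{r{\left(d{\left(z{\left(\frac{3}{-5},-5 \right)} \right)},Q{\left(16,-4 \right)} \right)}}{l} = - \frac{210086}{395892} + \frac{405 \cdot 1}{-485074} = \left(-210086\right) \frac{1}{395892} + 405 \left(- \frac{1}{485074}\right) = - \frac{105043}{197946} - \frac{405}{485074} = - \frac{12758449078}{24004614501}$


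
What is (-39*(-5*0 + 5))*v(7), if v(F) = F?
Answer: -1365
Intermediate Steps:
(-39*(-5*0 + 5))*v(7) = -39*(-5*0 + 5)*7 = -39*(0 + 5)*7 = -39*5*7 = -195*7 = -1365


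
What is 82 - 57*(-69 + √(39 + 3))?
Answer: 4015 - 57*√42 ≈ 3645.6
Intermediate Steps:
82 - 57*(-69 + √(39 + 3)) = 82 - 57*(-69 + √42) = 82 + (3933 - 57*√42) = 4015 - 57*√42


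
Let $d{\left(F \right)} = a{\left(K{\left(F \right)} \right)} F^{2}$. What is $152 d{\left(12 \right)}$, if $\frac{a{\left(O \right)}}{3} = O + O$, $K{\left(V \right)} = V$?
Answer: $1575936$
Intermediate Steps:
$a{\left(O \right)} = 6 O$ ($a{\left(O \right)} = 3 \left(O + O\right) = 3 \cdot 2 O = 6 O$)
$d{\left(F \right)} = 6 F^{3}$ ($d{\left(F \right)} = 6 F F^{2} = 6 F^{3}$)
$152 d{\left(12 \right)} = 152 \cdot 6 \cdot 12^{3} = 152 \cdot 6 \cdot 1728 = 152 \cdot 10368 = 1575936$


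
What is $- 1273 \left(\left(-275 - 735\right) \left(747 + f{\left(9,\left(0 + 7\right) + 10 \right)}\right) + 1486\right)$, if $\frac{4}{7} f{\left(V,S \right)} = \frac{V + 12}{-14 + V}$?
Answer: $\frac{1898197033}{2} \approx 9.491 \cdot 10^{8}$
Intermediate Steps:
$f{\left(V,S \right)} = \frac{7 \left(12 + V\right)}{4 \left(-14 + V\right)}$ ($f{\left(V,S \right)} = \frac{7 \frac{V + 12}{-14 + V}}{4} = \frac{7 \frac{12 + V}{-14 + V}}{4} = \frac{7 \left(12 + V\right)}{4 \left(-14 + V\right)}$)
$- 1273 \left(\left(-275 - 735\right) \left(747 + f{\left(9,\left(0 + 7\right) + 10 \right)}\right) + 1486\right) = - 1273 \left(\left(-275 - 735\right) \left(747 + \frac{7 \left(12 + 9\right)}{4 \left(-14 + 9\right)}\right) + 1486\right) = - 1273 \left(- 1010 \left(747 + \frac{7}{4} \frac{1}{-5} \cdot 21\right) + 1486\right) = - 1273 \left(- 1010 \left(747 + \frac{7}{4} \left(- \frac{1}{5}\right) 21\right) + 1486\right) = - 1273 \left(- 1010 \left(747 - \frac{147}{20}\right) + 1486\right) = - 1273 \left(\left(-1010\right) \frac{14793}{20} + 1486\right) = - 1273 \left(- \frac{1494093}{2} + 1486\right) = \left(-1273\right) \left(- \frac{1491121}{2}\right) = \frac{1898197033}{2}$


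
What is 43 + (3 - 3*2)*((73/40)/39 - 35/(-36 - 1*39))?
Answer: 21559/520 ≈ 41.460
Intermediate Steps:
43 + (3 - 3*2)*((73/40)/39 - 35/(-36 - 1*39)) = 43 + (3 - 6)*((73*(1/40))*(1/39) - 35/(-36 - 39)) = 43 - 3*((73/40)*(1/39) - 35/(-75)) = 43 - 3*(73/1560 - 35*(-1/75)) = 43 - 3*(73/1560 + 7/15) = 43 - 3*267/520 = 43 - 801/520 = 21559/520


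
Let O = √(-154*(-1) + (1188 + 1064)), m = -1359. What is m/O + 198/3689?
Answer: 198/3689 - 453*√2406/802 ≈ -27.652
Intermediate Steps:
O = √2406 (O = √(154 + 2252) = √2406 ≈ 49.051)
m/O + 198/3689 = -1359*√2406/2406 + 198/3689 = -453*√2406/802 + 198*(1/3689) = -453*√2406/802 + 198/3689 = 198/3689 - 453*√2406/802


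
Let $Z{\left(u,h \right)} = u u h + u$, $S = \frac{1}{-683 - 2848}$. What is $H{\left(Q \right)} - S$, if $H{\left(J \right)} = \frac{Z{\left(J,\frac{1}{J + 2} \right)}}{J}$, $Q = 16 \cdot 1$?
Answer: $\frac{20012}{10593} \approx 1.8892$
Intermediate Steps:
$Q = 16$
$S = - \frac{1}{3531}$ ($S = \frac{1}{-3531} = - \frac{1}{3531} \approx -0.00028321$)
$Z{\left(u,h \right)} = u + h u^{2}$ ($Z{\left(u,h \right)} = u^{2} h + u = h u^{2} + u = u + h u^{2}$)
$H{\left(J \right)} = 1 + \frac{J}{2 + J}$ ($H{\left(J \right)} = \frac{J \left(1 + \frac{J}{J + 2}\right)}{J} = \frac{J \left(1 + \frac{J}{2 + J}\right)}{J} = 1 + \frac{J}{2 + J}$)
$H{\left(Q \right)} - S = \frac{2 \left(1 + 16\right)}{2 + 16} - - \frac{1}{3531} = 2 \cdot \frac{1}{18} \cdot 17 + \frac{1}{3531} = \frac{17}{9} + \frac{1}{3531} = \frac{20012}{10593}$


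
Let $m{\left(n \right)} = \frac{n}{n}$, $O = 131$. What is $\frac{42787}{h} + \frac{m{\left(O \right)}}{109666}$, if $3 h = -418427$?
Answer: $- \frac{14076418999}{45887215382} \approx -0.30676$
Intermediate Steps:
$h = - \frac{418427}{3}$ ($h = \frac{1}{3} \left(-418427\right) = - \frac{418427}{3} \approx -1.3948 \cdot 10^{5}$)
$m{\left(n \right)} = 1$
$\frac{42787}{h} + \frac{m{\left(O \right)}}{109666} = \frac{42787}{- \frac{418427}{3}} + 1 \cdot \frac{1}{109666} = 42787 \left(- \frac{3}{418427}\right) + 1 \cdot \frac{1}{109666} = - \frac{128361}{418427} + \frac{1}{109666} = - \frac{14076418999}{45887215382}$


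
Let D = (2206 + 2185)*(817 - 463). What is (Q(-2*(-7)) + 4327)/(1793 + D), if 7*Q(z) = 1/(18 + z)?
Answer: 969249/348590368 ≈ 0.0027805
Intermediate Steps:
D = 1554414 (D = 4391*354 = 1554414)
Q(z) = 1/(7*(18 + z))
(Q(-2*(-7)) + 4327)/(1793 + D) = (1/(7*(18 - 2*(-7))) + 4327)/(1793 + 1554414) = (1/(7*(18 + 14)) + 4327)/1556207 = ((⅐)/32 + 4327)*(1/1556207) = ((⅐)*(1/32) + 4327)*(1/1556207) = (1/224 + 4327)*(1/1556207) = (969249/224)*(1/1556207) = 969249/348590368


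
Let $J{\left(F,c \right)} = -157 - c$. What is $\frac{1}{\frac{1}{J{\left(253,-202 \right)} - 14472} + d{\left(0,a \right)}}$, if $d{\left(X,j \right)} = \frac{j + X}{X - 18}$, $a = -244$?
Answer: $\frac{14427}{195565} \approx 0.073771$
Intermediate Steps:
$d{\left(X,j \right)} = \frac{X + j}{-18 + X}$
$\frac{1}{\frac{1}{J{\left(253,-202 \right)} - 14472} + d{\left(0,a \right)}} = \frac{1}{\frac{1}{\left(-157 - -202\right) - 14472} + \frac{0 - 244}{-18 + 0}} = \frac{1}{\frac{1}{\left(-157 + 202\right) - 14472} + \frac{1}{-18} \left(-244\right)} = \frac{1}{\frac{1}{45 - 14472} - - \frac{122}{9}} = \frac{1}{\frac{1}{-14427} + \frac{122}{9}} = \frac{1}{- \frac{1}{14427} + \frac{122}{9}} = \frac{1}{\frac{195565}{14427}} = \frac{14427}{195565}$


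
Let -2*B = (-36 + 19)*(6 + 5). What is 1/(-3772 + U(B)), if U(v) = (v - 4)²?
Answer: 4/16953 ≈ 0.00023595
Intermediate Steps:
B = 187/2 (B = -(-36 + 19)*(6 + 5)/2 = -(-17)*11/2 = -½*(-187) = 187/2 ≈ 93.500)
U(v) = (-4 + v)²
1/(-3772 + U(B)) = 1/(-3772 + (-4 + 187/2)²) = 1/(-3772 + (179/2)²) = 1/(-3772 + 32041/4) = 1/(16953/4) = 4/16953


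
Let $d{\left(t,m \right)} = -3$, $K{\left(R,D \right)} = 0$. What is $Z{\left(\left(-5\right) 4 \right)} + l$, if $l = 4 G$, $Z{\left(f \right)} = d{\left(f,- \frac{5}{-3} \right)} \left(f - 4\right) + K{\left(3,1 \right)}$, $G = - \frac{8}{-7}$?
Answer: $\frac{536}{7} \approx 76.571$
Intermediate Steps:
$G = \frac{8}{7}$ ($G = \left(-8\right) \left(- \frac{1}{7}\right) = \frac{8}{7} \approx 1.1429$)
$Z{\left(f \right)} = 12 - 3 f$ ($Z{\left(f \right)} = - 3 \left(f - 4\right) + 0 = - 3 \left(-4 + f\right) + 0 = \left(12 - 3 f\right) + 0 = 12 - 3 f$)
$l = \frac{32}{7}$ ($l = 4 \cdot \frac{8}{7} = \frac{32}{7} \approx 4.5714$)
$Z{\left(\left(-5\right) 4 \right)} + l = \left(12 - 3 \left(\left(-5\right) 4\right)\right) + \frac{32}{7} = \left(12 - -60\right) + \frac{32}{7} = \left(12 + 60\right) + \frac{32}{7} = 72 + \frac{32}{7} = \frac{536}{7}$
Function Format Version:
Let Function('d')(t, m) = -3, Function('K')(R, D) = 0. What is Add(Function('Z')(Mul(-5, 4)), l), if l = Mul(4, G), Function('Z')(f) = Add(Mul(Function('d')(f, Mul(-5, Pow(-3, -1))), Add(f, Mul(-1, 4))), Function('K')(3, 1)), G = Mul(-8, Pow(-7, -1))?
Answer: Rational(536, 7) ≈ 76.571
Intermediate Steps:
G = Rational(8, 7) (G = Mul(-8, Rational(-1, 7)) = Rational(8, 7) ≈ 1.1429)
Function('Z')(f) = Add(12, Mul(-3, f)) (Function('Z')(f) = Add(Mul(-3, Add(f, Mul(-1, 4))), 0) = Add(Mul(-3, Add(f, -4)), 0) = Add(Mul(-3, Add(-4, f)), 0) = Add(Add(12, Mul(-3, f)), 0) = Add(12, Mul(-3, f)))
l = Rational(32, 7) (l = Mul(4, Rational(8, 7)) = Rational(32, 7) ≈ 4.5714)
Add(Function('Z')(Mul(-5, 4)), l) = Add(Add(12, Mul(-3, Mul(-5, 4))), Rational(32, 7)) = Add(Add(12, Mul(-3, -20)), Rational(32, 7)) = Add(Add(12, 60), Rational(32, 7)) = Add(72, Rational(32, 7)) = Rational(536, 7)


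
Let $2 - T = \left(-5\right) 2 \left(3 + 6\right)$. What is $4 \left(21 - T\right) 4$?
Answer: $-1136$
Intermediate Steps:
$T = 92$ ($T = 2 - \left(-5\right) 2 \left(3 + 6\right) = 2 - \left(-10\right) 9 = 2 - -90 = 2 + 90 = 92$)
$4 \left(21 - T\right) 4 = 4 \left(21 - 92\right) 4 = 4 \left(-71\right) 4 = \left(-284\right) 4 = -1136$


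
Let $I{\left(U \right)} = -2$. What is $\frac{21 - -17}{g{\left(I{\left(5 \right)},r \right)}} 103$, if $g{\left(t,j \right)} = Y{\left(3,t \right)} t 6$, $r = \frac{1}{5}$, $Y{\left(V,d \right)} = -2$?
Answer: $\frac{1957}{12} \approx 163.08$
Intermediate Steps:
$r = \frac{1}{5} \approx 0.2$
$g{\left(t,j \right)} = - 12 t$ ($g{\left(t,j \right)} = - 2 t 6 = - 12 t$)
$\frac{21 - -17}{g{\left(I{\left(5 \right)},r \right)}} 103 = \frac{21 - -17}{\left(-12\right) \left(-2\right)} 103 = \frac{21 + 17}{24} \cdot 103 = 38 \cdot \frac{1}{24} \cdot 103 = \frac{19}{12} \cdot 103 = \frac{1957}{12}$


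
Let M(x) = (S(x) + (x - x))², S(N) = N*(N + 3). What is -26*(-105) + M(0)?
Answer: 2730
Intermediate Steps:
S(N) = N*(3 + N)
M(x) = x²*(3 + x)² (M(x) = (x*(3 + x) + (x - x))² = (x*(3 + x) + 0)² = (x*(3 + x))² = x²*(3 + x)²)
-26*(-105) + M(0) = -26*(-105) + 0²*(3 + 0)² = 2730 + 0*3² = 2730 + 0*9 = 2730 + 0 = 2730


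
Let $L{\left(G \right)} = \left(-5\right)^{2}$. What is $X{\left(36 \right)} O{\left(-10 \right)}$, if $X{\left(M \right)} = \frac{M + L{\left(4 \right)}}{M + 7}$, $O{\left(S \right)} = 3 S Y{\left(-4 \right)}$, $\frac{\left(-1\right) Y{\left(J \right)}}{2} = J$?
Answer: $- \frac{14640}{43} \approx -340.46$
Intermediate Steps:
$L{\left(G \right)} = 25$
$Y{\left(J \right)} = - 2 J$
$O{\left(S \right)} = 24 S$ ($O{\left(S \right)} = 3 S \left(\left(-2\right) \left(-4\right)\right) = 3 S 8 = 24 S$)
$X{\left(M \right)} = \frac{25 + M}{7 + M}$ ($X{\left(M \right)} = \frac{M + 25}{M + 7} = \frac{25 + M}{7 + M}$)
$X{\left(36 \right)} O{\left(-10 \right)} = \frac{25 + 36}{7 + 36} \cdot 24 \left(-10\right) = \frac{1}{43} \cdot 61 \left(-240\right) = \frac{61}{43} \left(-240\right) = - \frac{14640}{43}$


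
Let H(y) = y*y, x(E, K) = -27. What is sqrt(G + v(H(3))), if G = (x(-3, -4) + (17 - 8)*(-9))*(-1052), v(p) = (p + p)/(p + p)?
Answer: sqrt(113617) ≈ 337.07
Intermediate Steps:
H(y) = y**2
v(p) = 1 (v(p) = (2*p)/((2*p)) = (2*p)*(1/(2*p)) = 1)
G = 113616 (G = (-27 + (17 - 8)*(-9))*(-1052) = (-27 + 9*(-9))*(-1052) = (-27 - 81)*(-1052) = -108*(-1052) = 113616)
sqrt(G + v(H(3))) = sqrt(113616 + 1) = sqrt(113617)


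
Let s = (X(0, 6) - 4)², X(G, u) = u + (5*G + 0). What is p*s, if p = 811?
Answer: 3244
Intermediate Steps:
X(G, u) = u + 5*G
s = 4 (s = ((6 + 5*0) - 4)² = ((6 + 0) - 4)² = (6 - 4)² = 2² = 4)
p*s = 811*4 = 3244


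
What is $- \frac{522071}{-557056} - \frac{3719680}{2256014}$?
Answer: $- \frac{447135288543}{628363067392} \approx -0.71159$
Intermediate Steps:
$- \frac{522071}{-557056} - \frac{3719680}{2256014} = \left(-522071\right) \left(- \frac{1}{557056}\right) - \frac{1859840}{1128007} = \frac{522071}{557056} - \frac{1859840}{1128007} = - \frac{447135288543}{628363067392}$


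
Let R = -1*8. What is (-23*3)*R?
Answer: 552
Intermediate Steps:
R = -8
(-23*3)*R = -23*3*(-8) = -69*(-8) = 552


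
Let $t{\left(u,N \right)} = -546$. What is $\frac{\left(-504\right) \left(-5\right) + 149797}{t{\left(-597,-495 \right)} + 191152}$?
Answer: $\frac{152317}{190606} \approx 0.79912$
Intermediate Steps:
$\frac{\left(-504\right) \left(-5\right) + 149797}{t{\left(-597,-495 \right)} + 191152} = \frac{\left(-504\right) \left(-5\right) + 149797}{-546 + 191152} = \frac{2520 + 149797}{190606} = 152317 \cdot \frac{1}{190606} = \frac{152317}{190606}$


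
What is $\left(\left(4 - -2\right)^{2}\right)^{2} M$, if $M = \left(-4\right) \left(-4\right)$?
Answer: $20736$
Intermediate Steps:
$M = 16$
$\left(\left(4 - -2\right)^{2}\right)^{2} M = \left(\left(4 - -2\right)^{2}\right)^{2} \cdot 16 = \left(\left(4 + \left(-2 + 4\right)\right)^{2}\right)^{2} \cdot 16 = \left(\left(4 + 2\right)^{2}\right)^{2} \cdot 16 = \left(6^{2}\right)^{2} \cdot 16 = 36^{2} \cdot 16 = 1296 \cdot 16 = 20736$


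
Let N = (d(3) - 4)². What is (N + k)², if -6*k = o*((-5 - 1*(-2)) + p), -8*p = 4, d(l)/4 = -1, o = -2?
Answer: 142129/36 ≈ 3948.0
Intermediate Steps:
d(l) = -4 (d(l) = 4*(-1) = -4)
p = -½ (p = -⅛*4 = -½ ≈ -0.50000)
N = 64 (N = (-4 - 4)² = (-8)² = 64)
k = -7/6 (k = -(-1)*((-5 - 1*(-2)) - ½)/3 = -(-1)*((-5 + 2) - ½)/3 = -(-1)*(-3 - ½)/3 = -(-1)*(-7)/(3*2) = -⅙*7 = -7/6 ≈ -1.1667)
(N + k)² = (64 - 7/6)² = (377/6)² = 142129/36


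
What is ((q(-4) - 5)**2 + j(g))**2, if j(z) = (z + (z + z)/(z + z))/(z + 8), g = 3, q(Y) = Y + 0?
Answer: 801025/121 ≈ 6620.0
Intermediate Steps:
q(Y) = Y
j(z) = (1 + z)/(8 + z) (j(z) = (z + (2*z)/((2*z)))/(8 + z) = (z + (2*z)*(1/(2*z)))/(8 + z) = (z + 1)/(8 + z) = (1 + z)/(8 + z))
((q(-4) - 5)**2 + j(g))**2 = ((-4 - 5)**2 + (1 + 3)/(8 + 3))**2 = ((-9)**2 + 4/11)**2 = (81 + (1/11)*4)**2 = (81 + 4/11)**2 = (895/11)**2 = 801025/121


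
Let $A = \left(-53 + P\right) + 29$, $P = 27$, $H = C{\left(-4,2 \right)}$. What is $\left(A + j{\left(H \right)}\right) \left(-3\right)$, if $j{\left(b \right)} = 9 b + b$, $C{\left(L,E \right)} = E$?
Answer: $-69$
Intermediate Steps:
$H = 2$
$j{\left(b \right)} = 10 b$
$A = 3$ ($A = \left(-53 + 27\right) + 29 = -26 + 29 = 3$)
$\left(A + j{\left(H \right)}\right) \left(-3\right) = \left(3 + 10 \cdot 2\right) \left(-3\right) = \left(3 + 20\right) \left(-3\right) = 23 \left(-3\right) = -69$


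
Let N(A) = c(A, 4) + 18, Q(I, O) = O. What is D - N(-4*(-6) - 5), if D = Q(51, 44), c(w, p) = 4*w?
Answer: -50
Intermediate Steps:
D = 44
N(A) = 18 + 4*A (N(A) = 4*A + 18 = 18 + 4*A)
D - N(-4*(-6) - 5) = 44 - (18 + 4*(-4*(-6) - 5)) = 44 - (18 + 4*(24 - 5)) = 44 - (18 + 4*19) = 44 - (18 + 76) = 44 - 1*94 = 44 - 94 = -50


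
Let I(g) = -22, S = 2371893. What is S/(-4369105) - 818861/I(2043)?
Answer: 3577637507759/96120310 ≈ 37220.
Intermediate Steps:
S/(-4369105) - 818861/I(2043) = 2371893/(-4369105) - 818861/(-22) = 2371893*(-1/4369105) - 818861*(-1/22) = -2371893/4369105 + 818861/22 = 3577637507759/96120310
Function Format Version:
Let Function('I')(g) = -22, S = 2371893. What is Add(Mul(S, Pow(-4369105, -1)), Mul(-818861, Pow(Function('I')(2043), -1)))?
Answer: Rational(3577637507759, 96120310) ≈ 37220.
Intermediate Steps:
Add(Mul(S, Pow(-4369105, -1)), Mul(-818861, Pow(Function('I')(2043), -1))) = Add(Mul(2371893, Pow(-4369105, -1)), Mul(-818861, Pow(-22, -1))) = Add(Mul(2371893, Rational(-1, 4369105)), Mul(-818861, Rational(-1, 22))) = Add(Rational(-2371893, 4369105), Rational(818861, 22)) = Rational(3577637507759, 96120310)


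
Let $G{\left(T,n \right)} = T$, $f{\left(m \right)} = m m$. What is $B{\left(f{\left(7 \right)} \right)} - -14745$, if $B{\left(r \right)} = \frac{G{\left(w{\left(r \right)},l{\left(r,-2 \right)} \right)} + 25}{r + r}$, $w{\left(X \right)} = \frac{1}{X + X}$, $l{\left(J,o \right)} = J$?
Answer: $\frac{141613431}{9604} \approx 14745.0$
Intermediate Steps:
$f{\left(m \right)} = m^{2}$
$w{\left(X \right)} = \frac{1}{2 X}$
$B{\left(r \right)} = \frac{25 + \frac{1}{2 r}}{2 r}$ ($B{\left(r \right)} = \frac{\frac{1}{2 r} + 25}{r + r} = \frac{25 + \frac{1}{2 r}}{2 r}$)
$B{\left(f{\left(7 \right)} \right)} - -14745 = \frac{1 + 50 \cdot 7^{2}}{4 \cdot 2401} - -14745 = \frac{1 + 50 \cdot 49}{4 \cdot 2401} + 14745 = \frac{1}{4} \cdot \frac{1}{2401} \left(1 + 2450\right) + 14745 = \frac{1}{4} \cdot \frac{1}{2401} \cdot 2451 + 14745 = \frac{2451}{9604} + 14745 = \frac{141613431}{9604}$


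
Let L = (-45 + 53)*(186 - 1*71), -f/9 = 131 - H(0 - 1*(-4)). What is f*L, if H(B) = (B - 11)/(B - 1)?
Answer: -1104000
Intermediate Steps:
H(B) = (-11 + B)/(-1 + B)
f = -1200 (f = -9*(131 - (-11 + (0 - 1*(-4)))/(-1 + (0 - 1*(-4)))) = -9*(131 - (-11 + (0 + 4))/(-1 + (0 + 4))) = -9*(131 - (-11 + 4)/(-1 + 4)) = -9*(131 - (-7)/3) = -9*(131 - 1*(-7/3)) = -9*(131 + 7/3) = -9*400/3 = -1200)
L = 920 (L = 8*(186 - 71) = 8*115 = 920)
f*L = -1200*920 = -1104000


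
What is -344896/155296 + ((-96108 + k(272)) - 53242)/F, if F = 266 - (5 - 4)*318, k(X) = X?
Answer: 361457539/126178 ≈ 2864.7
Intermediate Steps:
F = -52 (F = 266 - 1*1*318 = 266 - 1*318 = 266 - 318 = -52)
-344896/155296 + ((-96108 + k(272)) - 53242)/F = -344896/155296 + ((-96108 + 272) - 53242)/(-52) = -344896*1/155296 + (-95836 - 53242)*(-1/52) = -10778/4853 - 149078*(-1/52) = -10778/4853 + 74539/26 = 361457539/126178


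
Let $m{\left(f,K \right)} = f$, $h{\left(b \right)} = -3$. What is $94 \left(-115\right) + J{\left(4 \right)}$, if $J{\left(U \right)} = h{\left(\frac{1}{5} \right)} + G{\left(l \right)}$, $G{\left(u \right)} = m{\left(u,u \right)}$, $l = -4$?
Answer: $-10817$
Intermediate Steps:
$G{\left(u \right)} = u$
$J{\left(U \right)} = -7$ ($J{\left(U \right)} = -3 - 4 = -7$)
$94 \left(-115\right) + J{\left(4 \right)} = 94 \left(-115\right) - 7 = -10810 - 7 = -10817$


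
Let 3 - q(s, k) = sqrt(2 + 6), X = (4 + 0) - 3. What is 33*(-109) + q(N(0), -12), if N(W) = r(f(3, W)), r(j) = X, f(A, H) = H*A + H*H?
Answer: -3594 - 2*sqrt(2) ≈ -3596.8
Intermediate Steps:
f(A, H) = H**2 + A*H (f(A, H) = A*H + H**2 = H**2 + A*H)
X = 1 (X = 4 - 3 = 1)
r(j) = 1
N(W) = 1
q(s, k) = 3 - 2*sqrt(2) (q(s, k) = 3 - sqrt(2 + 6) = 3 - sqrt(8) = 3 - 2*sqrt(2))
33*(-109) + q(N(0), -12) = 33*(-109) + (3 - 2*sqrt(2)) = -3597 + (3 - 2*sqrt(2)) = -3594 - 2*sqrt(2)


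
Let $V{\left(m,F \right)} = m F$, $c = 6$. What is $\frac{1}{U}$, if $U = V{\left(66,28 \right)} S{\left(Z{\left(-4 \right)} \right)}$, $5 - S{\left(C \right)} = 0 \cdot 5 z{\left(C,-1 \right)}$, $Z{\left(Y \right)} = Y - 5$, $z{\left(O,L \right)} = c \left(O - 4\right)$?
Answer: $\frac{1}{9240} \approx 0.00010823$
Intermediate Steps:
$z{\left(O,L \right)} = -24 + 6 O$ ($z{\left(O,L \right)} = 6 \left(O - 4\right) = 6 \left(-4 + O\right) = -24 + 6 O$)
$Z{\left(Y \right)} = -5 + Y$ ($Z{\left(Y \right)} = Y - 5 = -5 + Y$)
$S{\left(C \right)} = 5$ ($S{\left(C \right)} = 5 - 0 \cdot 5 \left(-24 + 6 C\right) = 5 - 0 \left(-24 + 6 C\right) = 5 - 0 = 5 + 0 = 5$)
$V{\left(m,F \right)} = F m$
$U = 9240$ ($U = 28 \cdot 66 \cdot 5 = 1848 \cdot 5 = 9240$)
$\frac{1}{U} = \frac{1}{9240}$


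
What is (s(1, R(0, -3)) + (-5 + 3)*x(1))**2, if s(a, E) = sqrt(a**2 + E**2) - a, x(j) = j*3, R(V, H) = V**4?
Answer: 36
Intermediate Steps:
x(j) = 3*j
s(a, E) = sqrt(E**2 + a**2) - a
(s(1, R(0, -3)) + (-5 + 3)*x(1))**2 = ((sqrt((0**4)**2 + 1**2) - 1*1) + (-5 + 3)*(3*1))**2 = ((sqrt(0**2 + 1) - 1) - 2*3)**2 = ((sqrt(0 + 1) - 1) - 6)**2 = ((sqrt(1) - 1) - 6)**2 = ((1 - 1) - 6)**2 = (0 - 6)**2 = (-6)**2 = 36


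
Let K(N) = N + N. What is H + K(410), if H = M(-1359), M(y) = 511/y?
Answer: 1113869/1359 ≈ 819.62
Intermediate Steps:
K(N) = 2*N
H = -511/1359 (H = 511/(-1359) = 511*(-1/1359) = -511/1359 ≈ -0.37601)
H + K(410) = -511/1359 + 2*410 = -511/1359 + 820 = 1113869/1359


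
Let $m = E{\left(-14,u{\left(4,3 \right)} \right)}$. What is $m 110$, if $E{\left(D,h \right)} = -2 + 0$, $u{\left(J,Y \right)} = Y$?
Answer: $-220$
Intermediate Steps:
$E{\left(D,h \right)} = -2$
$m = -2$
$m 110 = \left(-2\right) 110 = -220$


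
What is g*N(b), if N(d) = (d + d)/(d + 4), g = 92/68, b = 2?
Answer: 46/51 ≈ 0.90196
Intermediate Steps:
g = 23/17 (g = 92*(1/68) = 23/17 ≈ 1.3529)
N(d) = 2*d/(4 + d) (N(d) = (2*d)/(4 + d) = 2*d/(4 + d))
g*N(b) = 23*(2*2/(4 + 2))/17 = 23*(2*2/6)/17 = 23*(2*2*(1/6))/17 = (23/17)*(2/3) = 46/51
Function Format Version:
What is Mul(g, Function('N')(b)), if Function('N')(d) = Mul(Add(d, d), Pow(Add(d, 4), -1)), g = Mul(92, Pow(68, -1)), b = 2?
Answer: Rational(46, 51) ≈ 0.90196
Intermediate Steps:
g = Rational(23, 17) (g = Mul(92, Rational(1, 68)) = Rational(23, 17) ≈ 1.3529)
Function('N')(d) = Mul(2, d, Pow(Add(4, d), -1)) (Function('N')(d) = Mul(Mul(2, d), Pow(Add(4, d), -1)) = Mul(2, d, Pow(Add(4, d), -1)))
Mul(g, Function('N')(b)) = Mul(Rational(23, 17), Mul(2, 2, Pow(Add(4, 2), -1))) = Mul(Rational(23, 17), Mul(2, 2, Pow(6, -1))) = Mul(Rational(23, 17), Mul(2, 2, Rational(1, 6))) = Mul(Rational(23, 17), Rational(2, 3)) = Rational(46, 51)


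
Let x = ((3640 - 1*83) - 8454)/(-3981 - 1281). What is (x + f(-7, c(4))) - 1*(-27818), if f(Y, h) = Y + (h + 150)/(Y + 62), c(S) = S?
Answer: 731805563/26310 ≈ 27815.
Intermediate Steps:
f(Y, h) = Y + (150 + h)/(62 + Y)
x = 4897/5262 (x = ((3640 - 83) - 8454)/(-5262) = (3557 - 8454)*(-1/5262) = -4897*(-1/5262) = 4897/5262 ≈ 0.93063)
(x + f(-7, c(4))) - 1*(-27818) = (4897/5262 + (150 + 4 + (-7)**2 + 62*(-7))/(62 - 7)) - 1*(-27818) = (4897/5262 + (150 + 4 + 49 - 434)/55) + 27818 = (4897/5262 + (1/55)*(-231)) + 27818 = (4897/5262 - 21/5) + 27818 = -86017/26310 + 27818 = 731805563/26310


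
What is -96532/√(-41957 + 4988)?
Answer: 96532*I*√36969/36969 ≈ 502.06*I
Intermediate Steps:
-96532/√(-41957 + 4988) = -96532*(-I*√36969/36969) = -(-96532)*I*√36969/36969 = 96532*I*√36969/36969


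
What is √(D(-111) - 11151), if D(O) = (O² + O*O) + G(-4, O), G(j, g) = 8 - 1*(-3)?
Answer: √13502 ≈ 116.20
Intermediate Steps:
G(j, g) = 11 (G(j, g) = 8 + 3 = 11)
D(O) = 11 + 2*O² (D(O) = (O² + O*O) + 11 = (O² + O²) + 11 = 2*O² + 11 = 11 + 2*O²)
√(D(-111) - 11151) = √((11 + 2*(-111)²) - 11151) = √((11 + 2*12321) - 11151) = √((11 + 24642) - 11151) = √(24653 - 11151) = √13502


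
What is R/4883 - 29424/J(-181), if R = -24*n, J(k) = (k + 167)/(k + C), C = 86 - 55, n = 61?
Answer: -10775814648/34181 ≈ -3.1526e+5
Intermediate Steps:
C = 31
J(k) = (167 + k)/(31 + k) (J(k) = (k + 167)/(k + 31) = (167 + k)/(31 + k))
R = -1464 (R = -24*61 = -1464)
R/4883 - 29424/J(-181) = -1464/4883 - 29424*(31 - 181)/(167 - 181) = -1464*1/4883 - 29424/(-14/(-150)) = -1464/4883 - 29424/((-1/150*(-14))) = -1464/4883 - 29424/7/75 = -1464/4883 - 29424*75/7 = -1464/4883 - 2206800/7 = -10775814648/34181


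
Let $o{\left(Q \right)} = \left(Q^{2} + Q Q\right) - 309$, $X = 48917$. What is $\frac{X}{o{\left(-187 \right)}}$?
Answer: $\frac{48917}{69629} \approx 0.70254$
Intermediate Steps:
$o{\left(Q \right)} = -309 + 2 Q^{2}$ ($o{\left(Q \right)} = \left(Q^{2} + Q^{2}\right) - 309 = 2 Q^{2} - 309 = -309 + 2 Q^{2}$)
$\frac{X}{o{\left(-187 \right)}} = \frac{48917}{-309 + 2 \left(-187\right)^{2}} = \frac{48917}{-309 + 2 \cdot 34969} = \frac{48917}{-309 + 69938} = \frac{48917}{69629}$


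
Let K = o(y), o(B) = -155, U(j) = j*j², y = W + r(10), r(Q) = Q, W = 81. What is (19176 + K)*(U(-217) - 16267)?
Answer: -194671946180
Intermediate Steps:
y = 91 (y = 81 + 10 = 91)
U(j) = j³
K = -155
(19176 + K)*(U(-217) - 16267) = (19176 - 155)*((-217)³ - 16267) = 19021*(-10218313 - 16267) = 19021*(-10234580) = -194671946180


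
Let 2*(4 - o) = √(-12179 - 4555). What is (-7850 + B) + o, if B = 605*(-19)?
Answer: -19341 - I*√16734/2 ≈ -19341.0 - 64.68*I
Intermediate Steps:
o = 4 - I*√16734/2 (o = 4 - √(-12179 - 4555)/2 = 4 - I*√16734/2 ≈ 4.0 - 64.68*I)
B = -11495
(-7850 + B) + o = (-7850 - 11495) + (4 - I*√16734/2) = -19345 + (4 - I*√16734/2) = -19341 - I*√16734/2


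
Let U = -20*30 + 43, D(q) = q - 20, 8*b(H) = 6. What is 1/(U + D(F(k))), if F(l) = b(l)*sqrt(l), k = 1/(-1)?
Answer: -9232/5326873 - 12*I/5326873 ≈ -0.0017331 - 2.2527e-6*I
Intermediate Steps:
k = -1
b(H) = 3/4 (b(H) = (1/8)*6 = 3/4)
F(l) = 3*sqrt(l)/4
D(q) = -20 + q
U = -557 (U = -600 + 43 = -557)
1/(U + D(F(k))) = 1/(-557 + (-20 + 3*sqrt(-1)/4)) = 1/(-557 + (-20 + 3*I/4)) = 1/(-577 + 3*I/4) = 16*(-577 - 3*I/4)/5326873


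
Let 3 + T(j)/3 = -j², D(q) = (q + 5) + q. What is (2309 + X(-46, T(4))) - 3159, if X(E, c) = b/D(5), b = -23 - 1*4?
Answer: -4259/5 ≈ -851.80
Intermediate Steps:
b = -27 (b = -23 - 4 = -27)
D(q) = 5 + 2*q (D(q) = (5 + q) + q = 5 + 2*q)
T(j) = -9 - 3*j² (T(j) = -9 + 3*(-j²) = -9 - 3*j²)
X(E, c) = -9/5 (X(E, c) = -27/(5 + 2*5) = -27/(5 + 10) = -27/15 = -27*1/15 = -9/5)
(2309 + X(-46, T(4))) - 3159 = (2309 - 9/5) - 3159 = 11536/5 - 3159 = -4259/5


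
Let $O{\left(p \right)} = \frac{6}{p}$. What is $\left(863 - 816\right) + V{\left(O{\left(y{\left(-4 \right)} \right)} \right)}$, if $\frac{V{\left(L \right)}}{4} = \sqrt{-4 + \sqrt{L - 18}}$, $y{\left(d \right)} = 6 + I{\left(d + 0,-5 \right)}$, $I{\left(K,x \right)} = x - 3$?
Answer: $47 + 4 \sqrt{-4 + i \sqrt{21}} \approx 51.082 + 8.9812 i$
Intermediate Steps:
$I{\left(K,x \right)} = -3 + x$
$y{\left(d \right)} = -2$ ($y{\left(d \right)} = 6 - 8 = -2$)
$V{\left(L \right)} = 4 \sqrt{-4 + \sqrt{-18 + L}}$ ($V{\left(L \right)} = 4 \sqrt{-4 + \sqrt{L - 18}} = 4 \sqrt{-4 + \sqrt{-18 + L}}$)
$\left(863 - 816\right) + V{\left(O{\left(y{\left(-4 \right)} \right)} \right)} = \left(863 - 816\right) + 4 \sqrt{-4 + \sqrt{-18 + \frac{6}{-2}}} = 47 + 4 \sqrt{-4 + \sqrt{-18 + 6 \left(- \frac{1}{2}\right)}} = 47 + 4 \sqrt{-4 + \sqrt{-18 - 3}} = 47 + 4 \sqrt{-4 + \sqrt{-21}} = 47 + 4 \sqrt{-4 + i \sqrt{21}}$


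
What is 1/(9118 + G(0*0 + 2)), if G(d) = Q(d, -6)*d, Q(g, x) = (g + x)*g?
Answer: 1/9102 ≈ 0.00010987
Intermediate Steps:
Q(g, x) = g*(g + x)
G(d) = d**2*(-6 + d) (G(d) = (d*(d - 6))*d = (d*(-6 + d))*d = d**2*(-6 + d))
1/(9118 + G(0*0 + 2)) = 1/(9118 + (0*0 + 2)**2*(-6 + (0*0 + 2))) = 1/(9118 + (0 + 2)**2*(-6 + (0 + 2))) = 1/(9118 + 2**2*(-6 + 2)) = 1/(9118 + 4*(-4)) = 1/(9118 - 16) = 1/9102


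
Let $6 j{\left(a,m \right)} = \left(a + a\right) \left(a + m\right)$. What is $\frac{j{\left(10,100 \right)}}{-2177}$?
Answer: $- \frac{1100}{6531} \approx -0.16843$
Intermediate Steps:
$j{\left(a,m \right)} = \frac{a \left(a + m\right)}{3}$ ($j{\left(a,m \right)} = \frac{\left(a + a\right) \left(a + m\right)}{6} = \frac{2 a \left(a + m\right)}{6} = \frac{a \left(a + m\right)}{3}$)
$\frac{j{\left(10,100 \right)}}{-2177} = \frac{\frac{1}{3} \cdot 10 \left(10 + 100\right)}{-2177} = \frac{1}{3} \cdot 10 \cdot 110 \left(- \frac{1}{2177}\right) = \frac{1100}{3} \left(- \frac{1}{2177}\right) = - \frac{1100}{6531}$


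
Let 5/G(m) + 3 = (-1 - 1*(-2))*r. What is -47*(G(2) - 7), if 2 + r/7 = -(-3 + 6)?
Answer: 12737/38 ≈ 335.18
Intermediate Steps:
r = -35 (r = -14 + 7*(-(-3 + 6)) = -14 + 7*(-1*3) = -14 + 7*(-3) = -14 - 21 = -35)
G(m) = -5/38 (G(m) = 5/(-3 + (-1 - 1*(-2))*(-35)) = 5/(-3 + (-1 + 2)*(-35)) = 5/(-3 + 1*(-35)) = 5/(-3 - 35) = 5/(-38) = 5*(-1/38) = -5/38)
-47*(G(2) - 7) = -47*(-5/38 - 7) = -47*(-271/38) = 12737/38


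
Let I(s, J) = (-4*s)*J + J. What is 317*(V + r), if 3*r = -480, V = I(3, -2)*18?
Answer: 74812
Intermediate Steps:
I(s, J) = J - 4*J*s (I(s, J) = -4*J*s + J = J - 4*J*s)
V = 396 (V = -2*(1 - 4*3)*18 = -2*(1 - 12)*18 = -2*(-11)*18 = 22*18 = 396)
r = -160 (r = (⅓)*(-480) = -160)
317*(V + r) = 317*(396 - 160) = 317*236 = 74812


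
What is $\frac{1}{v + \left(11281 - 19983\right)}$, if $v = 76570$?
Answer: $\frac{1}{67868} \approx 1.4734 \cdot 10^{-5}$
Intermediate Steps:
$\frac{1}{v + \left(11281 - 19983\right)} = \frac{1}{76570 + \left(11281 - 19983\right)} = \frac{1}{76570 - 8702} = \frac{1}{67868}$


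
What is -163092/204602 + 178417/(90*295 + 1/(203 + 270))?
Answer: 7609241364095/1284711405451 ≈ 5.9229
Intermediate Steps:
-163092/204602 + 178417/(90*295 + 1/(203 + 270)) = -163092*1/204602 + 178417/(26550 + 1/473) = -81546/102301 + 178417/(26550 + 1/473) = -81546/102301 + 178417/(12558151/473) = -81546/102301 + 178417*(473/12558151) = -81546/102301 + 84391241/12558151 = 7609241364095/1284711405451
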